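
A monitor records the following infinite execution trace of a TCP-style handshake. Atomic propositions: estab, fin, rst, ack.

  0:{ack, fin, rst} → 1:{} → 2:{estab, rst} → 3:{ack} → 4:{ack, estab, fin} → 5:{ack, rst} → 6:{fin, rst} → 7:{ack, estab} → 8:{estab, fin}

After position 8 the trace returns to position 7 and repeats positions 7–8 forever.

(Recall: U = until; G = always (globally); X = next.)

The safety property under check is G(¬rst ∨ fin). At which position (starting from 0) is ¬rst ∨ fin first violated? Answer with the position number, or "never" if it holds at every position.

Check ¬rst ∨ fin at each position in order: 0 ✓, 1 ✓.
At position 2 the labels are {estab, rst}, so ¬rst ∨ fin is false there. This is the first violation.

2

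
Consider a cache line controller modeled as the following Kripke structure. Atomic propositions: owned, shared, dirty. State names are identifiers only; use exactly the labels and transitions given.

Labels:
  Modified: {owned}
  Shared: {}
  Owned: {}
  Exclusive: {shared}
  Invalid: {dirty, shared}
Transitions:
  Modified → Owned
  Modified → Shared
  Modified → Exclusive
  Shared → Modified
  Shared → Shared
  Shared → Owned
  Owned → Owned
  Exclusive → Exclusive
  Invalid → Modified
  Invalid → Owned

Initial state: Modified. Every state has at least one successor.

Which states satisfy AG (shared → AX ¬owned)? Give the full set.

States satisfying shared → AX ¬owned: {Modified, Shared, Owned, Exclusive}.
States satisfying AG (shared → AX ¬owned): {Modified, Shared, Owned, Exclusive}.

{Modified, Shared, Owned, Exclusive}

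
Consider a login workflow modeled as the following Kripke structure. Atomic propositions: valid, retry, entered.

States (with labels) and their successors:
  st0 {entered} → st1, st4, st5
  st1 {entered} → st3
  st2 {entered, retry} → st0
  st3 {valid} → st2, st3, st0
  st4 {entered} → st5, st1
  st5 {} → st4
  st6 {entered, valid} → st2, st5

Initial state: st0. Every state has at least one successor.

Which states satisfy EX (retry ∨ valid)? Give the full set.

States satisfying retry ∨ valid: {st2, st3, st6}.
States satisfying EX (retry ∨ valid): {st1, st3, st6}.

{st1, st3, st6}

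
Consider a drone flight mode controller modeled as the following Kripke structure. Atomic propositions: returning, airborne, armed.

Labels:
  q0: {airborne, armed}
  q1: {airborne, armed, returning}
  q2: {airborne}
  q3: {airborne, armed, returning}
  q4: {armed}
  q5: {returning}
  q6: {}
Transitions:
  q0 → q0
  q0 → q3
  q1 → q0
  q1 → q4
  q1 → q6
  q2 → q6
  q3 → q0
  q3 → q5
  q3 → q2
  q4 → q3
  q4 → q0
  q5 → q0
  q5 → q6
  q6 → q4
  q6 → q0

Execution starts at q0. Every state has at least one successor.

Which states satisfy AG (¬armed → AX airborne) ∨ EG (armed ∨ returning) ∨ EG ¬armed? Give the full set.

{q0, q1, q3, q4, q5}

States satisfying ¬armed → AX airborne: {q0, q1, q3, q4}.
States satisfying AG (¬armed → AX airborne): ∅.
States satisfying armed ∨ returning: {q0, q1, q3, q4, q5}.
States satisfying EG (armed ∨ returning): {q0, q1, q3, q4, q5}.
States satisfying ¬armed: {q2, q5, q6}.
States satisfying EG ¬armed: ∅.
States satisfying EG (armed ∨ returning) ∨ EG ¬armed: {q0, q1, q3, q4, q5}.
States satisfying AG (¬armed → AX airborne) ∨ EG (armed ∨ returning) ∨ EG ¬armed: {q0, q1, q3, q4, q5}.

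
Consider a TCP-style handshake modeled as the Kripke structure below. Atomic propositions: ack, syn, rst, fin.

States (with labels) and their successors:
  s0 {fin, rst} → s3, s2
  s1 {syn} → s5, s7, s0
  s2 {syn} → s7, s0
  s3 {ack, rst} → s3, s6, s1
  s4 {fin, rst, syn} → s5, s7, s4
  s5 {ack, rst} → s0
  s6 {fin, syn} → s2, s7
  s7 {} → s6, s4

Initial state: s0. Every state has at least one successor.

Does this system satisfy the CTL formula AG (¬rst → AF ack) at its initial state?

No

States satisfying ¬rst → AF ack: {s0, s3, s4, s5}.
States satisfying AG (¬rst → AF ack): ∅.
s1 is reachable from s0 and violates ¬rst → AF ack, so AG fails at s0.
s0 ∉ Sat(AG (¬rst → AF ack)).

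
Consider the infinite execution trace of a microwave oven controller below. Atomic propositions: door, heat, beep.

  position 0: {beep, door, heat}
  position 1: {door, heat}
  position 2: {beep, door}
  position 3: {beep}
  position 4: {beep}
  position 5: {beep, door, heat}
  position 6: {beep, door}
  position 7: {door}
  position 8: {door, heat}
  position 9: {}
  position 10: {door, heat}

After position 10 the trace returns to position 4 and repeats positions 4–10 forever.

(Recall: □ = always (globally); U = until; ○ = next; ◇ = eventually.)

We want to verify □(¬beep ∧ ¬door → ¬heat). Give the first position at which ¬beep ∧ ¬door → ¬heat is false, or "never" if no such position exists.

¬beep ∧ ¬door → ¬heat holds at every position 0..10, and those are all the positions the trace ever visits, so the invariant □(¬beep ∧ ¬door → ¬heat) is never violated.

never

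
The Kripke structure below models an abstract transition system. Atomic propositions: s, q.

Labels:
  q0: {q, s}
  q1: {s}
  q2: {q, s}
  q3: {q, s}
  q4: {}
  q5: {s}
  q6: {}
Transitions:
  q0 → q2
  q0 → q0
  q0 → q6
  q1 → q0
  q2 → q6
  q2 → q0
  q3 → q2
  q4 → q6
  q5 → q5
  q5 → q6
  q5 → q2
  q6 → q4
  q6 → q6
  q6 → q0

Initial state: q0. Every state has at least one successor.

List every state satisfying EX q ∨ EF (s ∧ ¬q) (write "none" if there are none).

{q0, q1, q2, q3, q5, q6}

States satisfying q: {q0, q2, q3}.
States satisfying EX q: {q0, q1, q2, q3, q5, q6}.
States satisfying s ∧ ¬q: {q1, q5}.
States satisfying EF (s ∧ ¬q): {q1, q5}.
States satisfying EX q ∨ EF (s ∧ ¬q): {q0, q1, q2, q3, q5, q6}.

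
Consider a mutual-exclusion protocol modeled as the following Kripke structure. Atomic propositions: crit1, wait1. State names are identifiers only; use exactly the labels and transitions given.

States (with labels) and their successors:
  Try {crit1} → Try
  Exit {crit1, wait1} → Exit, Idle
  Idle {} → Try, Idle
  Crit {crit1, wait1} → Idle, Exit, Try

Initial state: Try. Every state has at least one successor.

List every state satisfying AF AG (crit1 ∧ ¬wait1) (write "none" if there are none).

{Try}

States satisfying AG (crit1 ∧ ¬wait1): {Try}.
States satisfying AF AG (crit1 ∧ ¬wait1): {Try}.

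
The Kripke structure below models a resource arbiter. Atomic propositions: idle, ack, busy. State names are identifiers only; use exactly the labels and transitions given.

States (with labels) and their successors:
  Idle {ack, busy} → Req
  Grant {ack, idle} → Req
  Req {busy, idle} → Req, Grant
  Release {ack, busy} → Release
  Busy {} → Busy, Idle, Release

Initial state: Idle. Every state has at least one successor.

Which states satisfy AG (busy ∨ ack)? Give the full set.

{Idle, Grant, Req, Release}

States satisfying busy ∨ ack: {Idle, Grant, Req, Release}.
States satisfying AG (busy ∨ ack): {Idle, Grant, Req, Release}.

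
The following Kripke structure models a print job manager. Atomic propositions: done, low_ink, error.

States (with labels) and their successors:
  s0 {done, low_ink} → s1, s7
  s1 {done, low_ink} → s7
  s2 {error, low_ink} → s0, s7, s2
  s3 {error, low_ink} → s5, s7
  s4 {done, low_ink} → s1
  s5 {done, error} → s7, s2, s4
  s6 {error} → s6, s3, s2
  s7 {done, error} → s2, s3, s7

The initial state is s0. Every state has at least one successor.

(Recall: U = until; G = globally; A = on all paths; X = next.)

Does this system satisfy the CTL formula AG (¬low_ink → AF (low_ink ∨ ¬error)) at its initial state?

No

States satisfying ¬low_ink → AF (low_ink ∨ ¬error): {s0, s1, s2, s3, s4}.
States satisfying AG (¬low_ink → AF (low_ink ∨ ¬error)): ∅.
s5 is reachable from s0 and violates ¬low_ink → AF (low_ink ∨ ¬error), so AG fails at s0.
s0 ∉ Sat(AG (¬low_ink → AF (low_ink ∨ ¬error))).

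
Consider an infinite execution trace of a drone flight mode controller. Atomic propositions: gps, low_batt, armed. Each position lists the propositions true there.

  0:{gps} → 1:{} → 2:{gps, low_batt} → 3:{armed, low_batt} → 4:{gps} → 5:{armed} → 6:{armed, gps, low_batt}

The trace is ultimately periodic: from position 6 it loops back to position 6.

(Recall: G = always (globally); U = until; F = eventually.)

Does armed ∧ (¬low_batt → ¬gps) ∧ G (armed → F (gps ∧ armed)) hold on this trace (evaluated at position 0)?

Violated

armed → F (gps ∧ armed) holds at every position 0..6, and those are all positions ever visited, so G (armed → F (gps ∧ armed)) holds.
Positions where armed holds: 3, 5, 6.
Check F (gps ∧ armed) at each: 3→ok, 5→ok, 6→ok.
At position 0: armed ∧ (¬low_batt → ¬gps) is false; G (armed → F (gps ∧ armed)) is true; so armed ∧ (¬low_batt → ¬gps) ∧ G (armed → F (gps ∧ armed)) is false.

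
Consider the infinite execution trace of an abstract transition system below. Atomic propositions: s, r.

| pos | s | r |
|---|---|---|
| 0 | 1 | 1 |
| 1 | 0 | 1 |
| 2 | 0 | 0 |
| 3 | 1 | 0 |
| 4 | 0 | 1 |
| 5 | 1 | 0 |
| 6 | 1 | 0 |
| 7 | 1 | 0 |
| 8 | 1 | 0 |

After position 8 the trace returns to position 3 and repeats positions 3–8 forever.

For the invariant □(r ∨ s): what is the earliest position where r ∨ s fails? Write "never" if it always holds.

2

Check r ∨ s at each position in order: 0 ✓, 1 ✓.
At position 2 the labels are {}, so r ∨ s is false there. This is the first violation.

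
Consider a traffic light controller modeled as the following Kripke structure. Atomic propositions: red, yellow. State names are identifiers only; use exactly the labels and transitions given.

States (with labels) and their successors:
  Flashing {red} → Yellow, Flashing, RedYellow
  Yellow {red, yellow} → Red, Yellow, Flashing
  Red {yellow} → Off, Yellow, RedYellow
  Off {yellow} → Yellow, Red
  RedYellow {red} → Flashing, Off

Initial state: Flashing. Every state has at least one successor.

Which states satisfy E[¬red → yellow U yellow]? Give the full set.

{Flashing, Yellow, Red, Off, RedYellow}

States satisfying ¬red → yellow: {Flashing, Yellow, Red, Off, RedYellow}.
States satisfying yellow: {Yellow, Red, Off}.
States satisfying E[¬red → yellow U yellow]: {Flashing, Yellow, Red, Off, RedYellow}.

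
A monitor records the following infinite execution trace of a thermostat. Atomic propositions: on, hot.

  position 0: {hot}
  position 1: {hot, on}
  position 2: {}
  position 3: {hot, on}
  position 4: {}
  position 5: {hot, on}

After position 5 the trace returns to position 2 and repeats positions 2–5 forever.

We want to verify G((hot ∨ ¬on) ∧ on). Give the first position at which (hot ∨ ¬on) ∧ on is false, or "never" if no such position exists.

At position 0 the labels are {hot}, so (hot ∨ ¬on) ∧ on is false there. This is the first violation.

0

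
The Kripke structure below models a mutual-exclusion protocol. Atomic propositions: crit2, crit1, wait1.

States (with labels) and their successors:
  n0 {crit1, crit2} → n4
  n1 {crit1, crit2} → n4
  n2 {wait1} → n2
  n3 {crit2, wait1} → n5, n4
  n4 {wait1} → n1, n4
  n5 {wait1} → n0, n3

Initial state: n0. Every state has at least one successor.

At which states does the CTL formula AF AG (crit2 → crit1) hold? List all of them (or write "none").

States satisfying AG (crit2 → crit1): {n0, n1, n2, n4}.
States satisfying AF AG (crit2 → crit1): {n0, n1, n2, n4}.

{n0, n1, n2, n4}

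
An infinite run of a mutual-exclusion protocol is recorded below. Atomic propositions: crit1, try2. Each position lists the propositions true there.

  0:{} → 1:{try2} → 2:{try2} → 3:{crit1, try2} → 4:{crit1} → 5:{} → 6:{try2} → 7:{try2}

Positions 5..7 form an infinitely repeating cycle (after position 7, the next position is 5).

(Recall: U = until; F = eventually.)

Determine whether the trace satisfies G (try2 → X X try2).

Does not hold

try2 → X X try2 must hold at every position from 0 onward. It fails at position 2, so G (try2 → X X try2) is false.
Positions where try2 holds: 1, 2, 3, 6, 7.
Check X X try2 at each: 1→ok, 2→fails, 3→fails, 6→fails, 7→ok.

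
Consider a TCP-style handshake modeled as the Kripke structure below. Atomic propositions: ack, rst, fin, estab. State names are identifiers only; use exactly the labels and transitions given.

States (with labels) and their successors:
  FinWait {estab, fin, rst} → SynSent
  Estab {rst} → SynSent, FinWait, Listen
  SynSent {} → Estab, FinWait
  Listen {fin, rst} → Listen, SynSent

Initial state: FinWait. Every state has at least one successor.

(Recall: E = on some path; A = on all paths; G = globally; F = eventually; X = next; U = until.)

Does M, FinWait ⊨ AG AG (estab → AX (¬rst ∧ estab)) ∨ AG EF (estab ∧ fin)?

Holds

States satisfying AG (estab → AX (¬rst ∧ estab)): ∅.
States satisfying AG AG (estab → AX (¬rst ∧ estab)): ∅.
States satisfying EF (estab ∧ fin): {FinWait, Estab, SynSent, Listen}.
States satisfying AG EF (estab ∧ fin): {FinWait, Estab, SynSent, Listen}.
States satisfying AG AG (estab → AX (¬rst ∧ estab)) ∨ AG EF (estab ∧ fin): {FinWait, Estab, SynSent, Listen}.
FinWait ∈ Sat(AG AG (estab → AX (¬rst ∧ estab)) ∨ AG EF (estab ∧ fin)).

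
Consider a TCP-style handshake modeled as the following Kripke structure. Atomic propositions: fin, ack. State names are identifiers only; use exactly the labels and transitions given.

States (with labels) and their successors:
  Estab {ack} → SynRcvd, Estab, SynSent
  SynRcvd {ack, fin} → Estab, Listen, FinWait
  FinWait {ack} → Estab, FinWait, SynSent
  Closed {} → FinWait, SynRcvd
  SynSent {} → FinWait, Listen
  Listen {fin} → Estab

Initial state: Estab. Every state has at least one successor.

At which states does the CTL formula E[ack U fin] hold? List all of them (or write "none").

{Estab, SynRcvd, FinWait, Listen}

States satisfying ack: {Estab, SynRcvd, FinWait}.
States satisfying fin: {SynRcvd, Listen}.
States satisfying E[ack U fin]: {Estab, SynRcvd, FinWait, Listen}.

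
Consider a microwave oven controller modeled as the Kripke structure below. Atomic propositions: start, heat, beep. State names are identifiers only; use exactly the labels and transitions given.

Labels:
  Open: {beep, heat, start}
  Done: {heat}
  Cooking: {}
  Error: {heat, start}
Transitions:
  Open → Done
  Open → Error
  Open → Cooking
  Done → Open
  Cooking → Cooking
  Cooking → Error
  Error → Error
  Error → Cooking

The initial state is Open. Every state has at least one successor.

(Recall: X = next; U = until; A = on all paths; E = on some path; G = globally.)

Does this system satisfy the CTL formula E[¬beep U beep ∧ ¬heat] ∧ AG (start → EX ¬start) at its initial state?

No

States satisfying ¬beep: {Done, Cooking, Error}.
States satisfying beep ∧ ¬heat: ∅.
States satisfying E[¬beep U beep ∧ ¬heat]: ∅.
States satisfying start → EX ¬start: {Open, Done, Cooking, Error}.
States satisfying AG (start → EX ¬start): {Open, Done, Cooking, Error}.
States satisfying E[¬beep U beep ∧ ¬heat] ∧ AG (start → EX ¬start): ∅.
Open ∉ Sat(E[¬beep U beep ∧ ¬heat] ∧ AG (start → EX ¬start)).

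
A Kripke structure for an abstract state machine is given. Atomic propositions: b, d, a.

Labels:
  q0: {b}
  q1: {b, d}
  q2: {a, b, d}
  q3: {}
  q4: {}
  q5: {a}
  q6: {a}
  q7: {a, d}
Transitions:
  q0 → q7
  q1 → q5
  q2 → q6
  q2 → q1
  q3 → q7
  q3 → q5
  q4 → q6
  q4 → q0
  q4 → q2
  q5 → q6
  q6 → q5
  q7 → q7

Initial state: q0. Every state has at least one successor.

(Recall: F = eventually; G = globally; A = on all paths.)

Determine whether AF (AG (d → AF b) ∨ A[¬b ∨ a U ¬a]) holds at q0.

Yes

States satisfying AG (d → AF b) ∨ A[¬b ∨ a U ¬a]: {q0, q1, q2, q3, q4, q5, q6}.
States satisfying AF (AG (d → AF b) ∨ A[¬b ∨ a U ¬a]): {q0, q1, q2, q3, q4, q5, q6}.
q0 ∈ Sat(AF (AG (d → AF b) ∨ A[¬b ∨ a U ¬a])).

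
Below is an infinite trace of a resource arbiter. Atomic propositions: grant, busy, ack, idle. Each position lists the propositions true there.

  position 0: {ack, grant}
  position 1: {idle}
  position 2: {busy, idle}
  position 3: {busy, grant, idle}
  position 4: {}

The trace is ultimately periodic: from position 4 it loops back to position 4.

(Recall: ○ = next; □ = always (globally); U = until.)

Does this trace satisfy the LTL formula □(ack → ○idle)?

Satisfied

ack → ○idle holds at every position 0..4, and those are all positions ever visited, so □(ack → ○idle) holds.
Positions where ack holds: 0.
Check ○idle at each: 0→ok.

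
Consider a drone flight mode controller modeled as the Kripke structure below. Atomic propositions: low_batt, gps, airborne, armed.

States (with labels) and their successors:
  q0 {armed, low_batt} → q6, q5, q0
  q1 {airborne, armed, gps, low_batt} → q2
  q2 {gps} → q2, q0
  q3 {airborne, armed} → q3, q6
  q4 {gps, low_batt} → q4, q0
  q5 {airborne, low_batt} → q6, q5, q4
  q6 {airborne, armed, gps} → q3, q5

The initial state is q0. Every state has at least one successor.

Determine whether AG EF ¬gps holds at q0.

States satisfying EF ¬gps: {q0, q1, q2, q3, q4, q5, q6}.
States satisfying AG EF ¬gps: {q0, q1, q2, q3, q4, q5, q6}.
Every state reachable from q0 satisfies EF ¬gps.
q0 ∈ Sat(AG EF ¬gps).

Satisfied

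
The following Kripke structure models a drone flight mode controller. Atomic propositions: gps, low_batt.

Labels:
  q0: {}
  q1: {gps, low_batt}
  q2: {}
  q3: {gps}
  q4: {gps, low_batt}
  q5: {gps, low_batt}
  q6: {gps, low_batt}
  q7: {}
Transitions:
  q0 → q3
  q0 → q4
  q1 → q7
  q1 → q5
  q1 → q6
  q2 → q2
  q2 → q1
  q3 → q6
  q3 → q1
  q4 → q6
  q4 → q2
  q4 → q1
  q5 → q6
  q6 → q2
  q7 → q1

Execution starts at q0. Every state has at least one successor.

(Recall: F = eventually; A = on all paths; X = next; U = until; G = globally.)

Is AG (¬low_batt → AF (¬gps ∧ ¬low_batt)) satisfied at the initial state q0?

Holds

States satisfying ¬low_batt → AF (¬gps ∧ ¬low_batt): {q0, q1, q2, q3, q4, q5, q6, q7}.
States satisfying AG (¬low_batt → AF (¬gps ∧ ¬low_batt)): {q0, q1, q2, q3, q4, q5, q6, q7}.
Every state reachable from q0 satisfies ¬low_batt → AF (¬gps ∧ ¬low_batt).
q0 ∈ Sat(AG (¬low_batt → AF (¬gps ∧ ¬low_batt))).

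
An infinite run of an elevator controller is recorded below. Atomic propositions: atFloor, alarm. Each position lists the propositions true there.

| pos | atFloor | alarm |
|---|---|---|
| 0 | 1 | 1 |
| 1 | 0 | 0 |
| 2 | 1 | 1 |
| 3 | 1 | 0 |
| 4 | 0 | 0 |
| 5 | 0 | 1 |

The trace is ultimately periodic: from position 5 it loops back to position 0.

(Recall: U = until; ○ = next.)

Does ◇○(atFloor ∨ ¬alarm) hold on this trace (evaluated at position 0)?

○(atFloor ∨ ¬alarm) holds at position 0, which is reachable from 0, so ◇○(atFloor ∨ ¬alarm) holds.

Holds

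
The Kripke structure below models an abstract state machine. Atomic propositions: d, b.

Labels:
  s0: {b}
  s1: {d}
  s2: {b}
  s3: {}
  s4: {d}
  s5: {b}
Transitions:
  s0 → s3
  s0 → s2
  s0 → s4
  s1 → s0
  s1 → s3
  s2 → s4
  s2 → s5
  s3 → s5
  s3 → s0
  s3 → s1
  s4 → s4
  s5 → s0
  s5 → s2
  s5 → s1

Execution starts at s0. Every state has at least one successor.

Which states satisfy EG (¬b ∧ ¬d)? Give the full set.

none

States satisfying ¬b ∧ ¬d: {s3}.
States satisfying EG (¬b ∧ ¬d): ∅.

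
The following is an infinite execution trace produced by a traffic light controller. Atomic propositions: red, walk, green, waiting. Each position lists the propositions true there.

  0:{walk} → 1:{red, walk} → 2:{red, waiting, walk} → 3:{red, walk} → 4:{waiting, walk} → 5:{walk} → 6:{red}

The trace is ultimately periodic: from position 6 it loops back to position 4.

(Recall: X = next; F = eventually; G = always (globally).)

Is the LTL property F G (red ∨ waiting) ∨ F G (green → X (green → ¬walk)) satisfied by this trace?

G (red ∨ waiting) is false at every position 0..6, so it never becomes true and F G (red ∨ waiting) fails.
G (green → X (green → ¬walk)) holds at position 0, which is reachable from 0, so F G (green → X (green → ¬walk)) holds.
At position 0: F G (red ∨ waiting) is false; F G (green → X (green → ¬walk)) is true; so F G (red ∨ waiting) ∨ F G (green → X (green → ¬walk)) is true.

Satisfied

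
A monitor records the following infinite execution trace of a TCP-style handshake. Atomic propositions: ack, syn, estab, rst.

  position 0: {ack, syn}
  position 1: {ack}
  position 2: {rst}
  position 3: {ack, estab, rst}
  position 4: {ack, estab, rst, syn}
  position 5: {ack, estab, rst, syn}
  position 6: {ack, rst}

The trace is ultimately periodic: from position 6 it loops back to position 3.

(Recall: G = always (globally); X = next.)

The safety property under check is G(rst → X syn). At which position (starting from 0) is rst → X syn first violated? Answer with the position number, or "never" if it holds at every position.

Check rst → X syn at each position in order: 0 ✓, 1 ✓.
At position 2 the labels are {rst} and the next position 3 has {ack, estab, rst}, so rst → X syn is false there. This is the first violation.

2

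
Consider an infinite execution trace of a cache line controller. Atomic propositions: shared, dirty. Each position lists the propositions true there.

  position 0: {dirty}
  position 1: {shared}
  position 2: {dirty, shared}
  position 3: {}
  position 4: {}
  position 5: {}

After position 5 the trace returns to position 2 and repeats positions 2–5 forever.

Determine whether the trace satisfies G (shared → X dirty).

shared → X dirty must hold at every position from 0 onward. It fails at position 2, so G (shared → X dirty) is false.
Positions where shared holds: 1, 2.
Check X dirty at each: 1→ok, 2→fails.

No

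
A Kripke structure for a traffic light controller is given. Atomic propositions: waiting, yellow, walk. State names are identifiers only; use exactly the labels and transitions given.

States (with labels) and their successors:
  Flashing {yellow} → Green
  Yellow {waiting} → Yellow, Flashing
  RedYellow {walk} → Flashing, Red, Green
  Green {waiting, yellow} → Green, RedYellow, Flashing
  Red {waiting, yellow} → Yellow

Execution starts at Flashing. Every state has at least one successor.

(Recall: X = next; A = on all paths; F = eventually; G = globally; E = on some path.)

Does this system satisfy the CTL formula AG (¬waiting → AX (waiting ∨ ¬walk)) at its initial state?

Satisfied

States satisfying ¬waiting → AX (waiting ∨ ¬walk): {Flashing, Yellow, RedYellow, Green, Red}.
States satisfying AG (¬waiting → AX (waiting ∨ ¬walk)): {Flashing, Yellow, RedYellow, Green, Red}.
Every state reachable from Flashing satisfies ¬waiting → AX (waiting ∨ ¬walk).
Flashing ∈ Sat(AG (¬waiting → AX (waiting ∨ ¬walk))).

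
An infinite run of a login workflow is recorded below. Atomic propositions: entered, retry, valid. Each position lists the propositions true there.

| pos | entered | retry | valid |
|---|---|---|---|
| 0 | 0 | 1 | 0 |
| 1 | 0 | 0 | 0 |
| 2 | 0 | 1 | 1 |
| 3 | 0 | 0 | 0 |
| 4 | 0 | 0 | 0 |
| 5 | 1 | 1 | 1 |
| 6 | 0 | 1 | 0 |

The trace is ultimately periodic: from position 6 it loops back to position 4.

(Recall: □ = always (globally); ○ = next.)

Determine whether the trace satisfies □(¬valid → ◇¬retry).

Yes

¬valid → ◇¬retry holds at every position 0..6, and those are all positions ever visited, so □(¬valid → ◇¬retry) holds.
Positions where ¬valid holds: 0, 1, 3, 4, 6.
Check ◇¬retry at each: 0→ok, 1→ok, 3→ok, 4→ok, 6→ok.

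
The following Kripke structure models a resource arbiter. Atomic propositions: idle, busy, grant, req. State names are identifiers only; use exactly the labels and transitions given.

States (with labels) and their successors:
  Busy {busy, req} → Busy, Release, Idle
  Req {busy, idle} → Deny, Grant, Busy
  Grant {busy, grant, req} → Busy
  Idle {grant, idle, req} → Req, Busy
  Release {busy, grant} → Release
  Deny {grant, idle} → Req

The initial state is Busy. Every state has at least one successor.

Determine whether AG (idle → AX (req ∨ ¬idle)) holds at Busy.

Does not hold

States satisfying idle → AX (req ∨ ¬idle): {Busy, Grant, Release}.
States satisfying AG (idle → AX (req ∨ ¬idle)): {Release}.
Deny is reachable from Busy and violates idle → AX (req ∨ ¬idle), so AG fails at Busy.
Busy ∉ Sat(AG (idle → AX (req ∨ ¬idle))).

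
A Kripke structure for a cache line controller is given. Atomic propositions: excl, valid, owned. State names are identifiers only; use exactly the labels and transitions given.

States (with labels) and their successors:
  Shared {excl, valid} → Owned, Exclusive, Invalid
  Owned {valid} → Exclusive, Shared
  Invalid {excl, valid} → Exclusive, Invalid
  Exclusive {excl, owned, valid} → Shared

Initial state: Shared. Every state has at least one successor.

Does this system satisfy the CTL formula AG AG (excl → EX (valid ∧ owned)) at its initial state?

No

States satisfying AG (excl → EX (valid ∧ owned)): ∅.
States satisfying AG AG (excl → EX (valid ∧ owned)): ∅.
Exclusive is reachable from Shared and violates AG (excl → EX (valid ∧ owned)), so AG fails at Shared.
Shared ∉ Sat(AG AG (excl → EX (valid ∧ owned))).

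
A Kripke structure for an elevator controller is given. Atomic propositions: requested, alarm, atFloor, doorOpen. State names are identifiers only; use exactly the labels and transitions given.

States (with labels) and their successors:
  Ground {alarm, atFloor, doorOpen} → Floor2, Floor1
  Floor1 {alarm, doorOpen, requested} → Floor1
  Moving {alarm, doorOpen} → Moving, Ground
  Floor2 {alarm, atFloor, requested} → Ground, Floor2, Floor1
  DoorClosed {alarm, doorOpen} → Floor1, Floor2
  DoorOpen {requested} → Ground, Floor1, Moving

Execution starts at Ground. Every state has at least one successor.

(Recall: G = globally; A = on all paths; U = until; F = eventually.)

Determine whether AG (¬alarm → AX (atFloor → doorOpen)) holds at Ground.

Holds

States satisfying ¬alarm → AX (atFloor → doorOpen): {Ground, Floor1, Moving, Floor2, DoorClosed, DoorOpen}.
States satisfying AG (¬alarm → AX (atFloor → doorOpen)): {Ground, Floor1, Moving, Floor2, DoorClosed, DoorOpen}.
Every state reachable from Ground satisfies ¬alarm → AX (atFloor → doorOpen).
Ground ∈ Sat(AG (¬alarm → AX (atFloor → doorOpen))).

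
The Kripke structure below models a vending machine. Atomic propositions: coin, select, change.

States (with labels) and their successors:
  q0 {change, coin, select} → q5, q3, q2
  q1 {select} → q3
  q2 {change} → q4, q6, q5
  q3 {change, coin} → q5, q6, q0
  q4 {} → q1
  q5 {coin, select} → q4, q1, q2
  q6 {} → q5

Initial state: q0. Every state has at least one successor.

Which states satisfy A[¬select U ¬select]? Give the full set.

{q2, q3, q4, q6}

States satisfying ¬select: {q2, q3, q4, q6}.
States satisfying A[¬select U ¬select]: {q2, q3, q4, q6}.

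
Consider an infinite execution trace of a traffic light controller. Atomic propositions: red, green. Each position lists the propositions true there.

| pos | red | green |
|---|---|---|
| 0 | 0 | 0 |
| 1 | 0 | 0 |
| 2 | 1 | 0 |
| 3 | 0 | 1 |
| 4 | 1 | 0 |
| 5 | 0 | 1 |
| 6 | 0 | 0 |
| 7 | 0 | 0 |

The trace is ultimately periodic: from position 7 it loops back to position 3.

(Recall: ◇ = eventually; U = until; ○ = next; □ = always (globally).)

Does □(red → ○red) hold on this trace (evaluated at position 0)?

red → ○red must hold at every position from 0 onward. It fails at position 2, so □(red → ○red) is false.
Positions where red holds: 2, 4.
Check ○red at each: 2→fails, 4→fails.

Does not hold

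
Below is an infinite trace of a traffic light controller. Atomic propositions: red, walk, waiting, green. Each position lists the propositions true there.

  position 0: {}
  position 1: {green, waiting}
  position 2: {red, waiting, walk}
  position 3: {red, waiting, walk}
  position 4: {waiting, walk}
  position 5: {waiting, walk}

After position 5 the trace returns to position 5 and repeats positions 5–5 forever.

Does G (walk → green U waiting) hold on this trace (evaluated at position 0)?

Satisfied

walk → green U waiting holds at every position 0..5, and those are all positions ever visited, so G (walk → green U waiting) holds.
Positions where walk holds: 2, 3, 4, 5.
Check green U waiting at each: 2→ok, 3→ok, 4→ok, 5→ok.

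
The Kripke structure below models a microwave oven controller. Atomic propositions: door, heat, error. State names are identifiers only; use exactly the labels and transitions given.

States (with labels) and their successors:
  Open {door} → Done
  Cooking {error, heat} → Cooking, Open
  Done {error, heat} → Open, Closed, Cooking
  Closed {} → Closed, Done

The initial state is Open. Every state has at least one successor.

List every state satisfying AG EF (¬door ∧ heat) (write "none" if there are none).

{Open, Cooking, Done, Closed}

States satisfying EF (¬door ∧ heat): {Open, Cooking, Done, Closed}.
States satisfying AG EF (¬door ∧ heat): {Open, Cooking, Done, Closed}.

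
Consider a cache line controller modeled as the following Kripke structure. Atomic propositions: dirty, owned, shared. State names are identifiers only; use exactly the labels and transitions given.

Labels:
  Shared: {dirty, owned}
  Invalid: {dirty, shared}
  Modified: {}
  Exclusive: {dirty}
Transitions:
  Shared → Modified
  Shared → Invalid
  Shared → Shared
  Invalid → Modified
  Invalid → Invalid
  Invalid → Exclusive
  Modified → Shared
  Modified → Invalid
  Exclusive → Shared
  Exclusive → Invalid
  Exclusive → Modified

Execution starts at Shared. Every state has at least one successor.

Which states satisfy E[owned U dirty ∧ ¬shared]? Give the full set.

{Shared, Exclusive}

States satisfying owned: {Shared}.
States satisfying dirty ∧ ¬shared: {Shared, Exclusive}.
States satisfying E[owned U dirty ∧ ¬shared]: {Shared, Exclusive}.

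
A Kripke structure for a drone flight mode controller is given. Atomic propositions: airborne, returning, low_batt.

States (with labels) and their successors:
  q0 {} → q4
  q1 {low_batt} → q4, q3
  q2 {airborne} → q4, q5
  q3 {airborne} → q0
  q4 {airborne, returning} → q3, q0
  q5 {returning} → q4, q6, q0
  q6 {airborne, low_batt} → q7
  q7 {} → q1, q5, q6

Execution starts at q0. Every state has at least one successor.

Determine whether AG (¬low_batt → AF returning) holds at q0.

States satisfying ¬low_batt → AF returning: {q0, q1, q2, q3, q4, q5, q6}.
States satisfying AG (¬low_batt → AF returning): {q0, q1, q3, q4}.
Every state reachable from q0 satisfies ¬low_batt → AF returning.
q0 ∈ Sat(AG (¬low_batt → AF returning)).

Holds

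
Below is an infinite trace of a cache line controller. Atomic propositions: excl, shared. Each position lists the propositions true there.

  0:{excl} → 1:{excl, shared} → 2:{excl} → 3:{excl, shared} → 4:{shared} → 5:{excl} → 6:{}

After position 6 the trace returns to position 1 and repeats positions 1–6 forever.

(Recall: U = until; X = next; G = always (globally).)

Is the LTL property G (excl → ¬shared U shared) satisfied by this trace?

Satisfied

excl → ¬shared U shared holds at every position 0..6, and those are all positions ever visited, so G (excl → ¬shared U shared) holds.
Positions where excl holds: 0, 1, 2, 3, 5.
Check ¬shared U shared at each: 0→ok, 1→ok, 2→ok, 3→ok, 5→ok.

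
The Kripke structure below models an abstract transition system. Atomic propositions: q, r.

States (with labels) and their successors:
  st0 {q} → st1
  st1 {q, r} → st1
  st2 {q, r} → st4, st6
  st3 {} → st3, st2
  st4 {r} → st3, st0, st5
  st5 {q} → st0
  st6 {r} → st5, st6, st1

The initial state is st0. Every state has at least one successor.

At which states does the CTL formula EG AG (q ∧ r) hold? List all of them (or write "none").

{st1}

States satisfying AG (q ∧ r): {st1}.
States satisfying EG AG (q ∧ r): {st1}.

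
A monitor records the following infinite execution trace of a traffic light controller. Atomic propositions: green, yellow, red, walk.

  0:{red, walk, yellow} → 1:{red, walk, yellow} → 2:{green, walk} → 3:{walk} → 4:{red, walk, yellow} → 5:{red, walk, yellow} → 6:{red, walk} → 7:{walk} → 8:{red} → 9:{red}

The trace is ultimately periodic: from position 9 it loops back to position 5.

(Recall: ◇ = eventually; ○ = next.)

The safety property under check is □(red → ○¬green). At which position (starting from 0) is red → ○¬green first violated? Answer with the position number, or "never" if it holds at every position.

Check red → ○¬green at each position in order: 0 ✓.
At position 1 the labels are {red, walk, yellow} and the next position 2 has {green, walk}, so red → ○¬green is false there. This is the first violation.

1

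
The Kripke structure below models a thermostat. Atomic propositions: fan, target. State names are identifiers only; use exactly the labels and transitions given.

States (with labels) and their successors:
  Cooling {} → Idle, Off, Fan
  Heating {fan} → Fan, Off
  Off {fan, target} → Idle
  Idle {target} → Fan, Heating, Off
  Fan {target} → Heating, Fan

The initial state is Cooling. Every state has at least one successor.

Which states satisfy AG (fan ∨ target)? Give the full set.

{Heating, Off, Idle, Fan}

States satisfying fan ∨ target: {Heating, Off, Idle, Fan}.
States satisfying AG (fan ∨ target): {Heating, Off, Idle, Fan}.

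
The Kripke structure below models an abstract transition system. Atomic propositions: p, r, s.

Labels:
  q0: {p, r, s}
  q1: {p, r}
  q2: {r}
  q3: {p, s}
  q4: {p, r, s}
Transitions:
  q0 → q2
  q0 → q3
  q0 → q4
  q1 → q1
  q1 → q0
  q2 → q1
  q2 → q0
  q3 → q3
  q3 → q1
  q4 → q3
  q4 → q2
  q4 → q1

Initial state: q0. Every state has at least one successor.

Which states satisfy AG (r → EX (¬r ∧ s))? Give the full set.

none

States satisfying r → EX (¬r ∧ s): {q0, q3, q4}.
States satisfying AG (r → EX (¬r ∧ s)): ∅.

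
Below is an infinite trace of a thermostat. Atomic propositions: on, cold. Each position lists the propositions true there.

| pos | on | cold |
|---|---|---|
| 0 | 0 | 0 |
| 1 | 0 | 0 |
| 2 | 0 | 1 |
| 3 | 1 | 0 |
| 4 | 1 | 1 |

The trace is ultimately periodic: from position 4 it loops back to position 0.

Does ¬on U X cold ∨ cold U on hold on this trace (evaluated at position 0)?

Walking from position 0: X cold first holds at position 1, and ¬on holds at every earlier position along the way, so ¬on U X cold holds.
Walking from position 0: at position 0, on has not yet held and cold fails, so cold U on is false.
At position 0: ¬on U X cold is true; cold U on is false; so ¬on U X cold ∨ cold U on is true.

Holds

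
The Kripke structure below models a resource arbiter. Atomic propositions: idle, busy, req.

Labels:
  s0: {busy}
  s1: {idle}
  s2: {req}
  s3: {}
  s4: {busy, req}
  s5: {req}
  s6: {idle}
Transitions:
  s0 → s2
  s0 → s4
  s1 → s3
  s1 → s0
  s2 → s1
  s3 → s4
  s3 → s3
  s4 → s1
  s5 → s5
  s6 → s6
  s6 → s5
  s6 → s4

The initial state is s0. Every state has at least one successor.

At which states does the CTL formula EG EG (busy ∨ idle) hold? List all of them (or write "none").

{s0, s1, s4, s6}

States satisfying EG (busy ∨ idle): {s0, s1, s4, s6}.
States satisfying EG EG (busy ∨ idle): {s0, s1, s4, s6}.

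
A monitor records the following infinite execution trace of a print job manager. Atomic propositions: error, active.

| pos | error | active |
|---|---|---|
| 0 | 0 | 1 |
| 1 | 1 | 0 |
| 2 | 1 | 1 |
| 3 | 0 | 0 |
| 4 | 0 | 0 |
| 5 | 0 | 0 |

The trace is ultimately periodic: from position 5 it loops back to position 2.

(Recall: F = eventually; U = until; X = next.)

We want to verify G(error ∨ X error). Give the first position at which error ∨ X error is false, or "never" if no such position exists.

Check error ∨ X error at each position in order: 0 ✓, 1 ✓, 2 ✓.
At position 3 the labels are {} and the next position 4 has {}, so error ∨ X error is false there. This is the first violation.

3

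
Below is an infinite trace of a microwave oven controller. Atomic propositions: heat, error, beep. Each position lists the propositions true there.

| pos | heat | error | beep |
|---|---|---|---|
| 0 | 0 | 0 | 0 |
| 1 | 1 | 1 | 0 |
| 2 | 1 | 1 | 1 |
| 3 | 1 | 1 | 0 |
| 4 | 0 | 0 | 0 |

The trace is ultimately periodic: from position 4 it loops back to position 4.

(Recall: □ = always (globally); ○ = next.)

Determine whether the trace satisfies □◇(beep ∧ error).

Does not hold

◇(beep ∧ error) must hold at every position from 0 onward. It fails at position 3, so □◇(beep ∧ error) is false.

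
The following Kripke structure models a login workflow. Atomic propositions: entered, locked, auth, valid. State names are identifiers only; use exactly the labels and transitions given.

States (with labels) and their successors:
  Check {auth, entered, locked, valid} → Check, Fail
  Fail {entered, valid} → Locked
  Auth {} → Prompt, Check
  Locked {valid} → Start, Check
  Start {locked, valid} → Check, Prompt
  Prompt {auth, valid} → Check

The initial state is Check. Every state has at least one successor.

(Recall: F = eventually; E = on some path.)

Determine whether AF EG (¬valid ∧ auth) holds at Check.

States satisfying EG (¬valid ∧ auth): ∅.
States satisfying AF EG (¬valid ∧ auth): ∅.
There is a path from Check along which EG (¬valid ∧ auth) never holds.
Check ∉ Sat(AF EG (¬valid ∧ auth)).

Violated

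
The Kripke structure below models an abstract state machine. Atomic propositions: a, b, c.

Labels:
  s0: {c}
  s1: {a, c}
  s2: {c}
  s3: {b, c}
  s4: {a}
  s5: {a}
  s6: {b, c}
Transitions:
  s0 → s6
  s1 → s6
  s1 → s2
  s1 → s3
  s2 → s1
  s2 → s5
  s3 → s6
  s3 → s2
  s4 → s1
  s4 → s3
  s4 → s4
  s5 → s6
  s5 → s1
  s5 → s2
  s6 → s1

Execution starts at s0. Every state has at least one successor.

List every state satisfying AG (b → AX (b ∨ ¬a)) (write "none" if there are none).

none

States satisfying b → AX (b ∨ ¬a): {s0, s1, s2, s3, s4, s5}.
States satisfying AG (b → AX (b ∨ ¬a)): ∅.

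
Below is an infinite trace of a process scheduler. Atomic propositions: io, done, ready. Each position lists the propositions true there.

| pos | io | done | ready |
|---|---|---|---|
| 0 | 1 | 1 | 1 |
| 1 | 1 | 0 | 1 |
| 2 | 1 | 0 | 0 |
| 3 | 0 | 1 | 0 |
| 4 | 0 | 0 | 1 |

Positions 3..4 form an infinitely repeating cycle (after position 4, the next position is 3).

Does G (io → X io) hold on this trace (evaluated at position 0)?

io → X io must hold at every position from 0 onward. It fails at position 2, so G (io → X io) is false.
Positions where io holds: 0, 1, 2.
Check X io at each: 0→ok, 1→ok, 2→fails.

Does not hold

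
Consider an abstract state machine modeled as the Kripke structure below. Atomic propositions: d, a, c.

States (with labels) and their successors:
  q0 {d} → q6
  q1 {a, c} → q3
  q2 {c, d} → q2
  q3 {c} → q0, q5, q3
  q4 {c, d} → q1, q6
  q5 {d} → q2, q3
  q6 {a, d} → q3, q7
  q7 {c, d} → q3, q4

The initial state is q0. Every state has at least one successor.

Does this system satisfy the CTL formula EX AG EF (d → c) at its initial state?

Yes

States satisfying AG EF (d → c): {q0, q1, q2, q3, q4, q5, q6, q7}.
States satisfying EX AG EF (d → c): {q0, q1, q2, q3, q4, q5, q6, q7}.
q0 ∈ Sat(EX AG EF (d → c)).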